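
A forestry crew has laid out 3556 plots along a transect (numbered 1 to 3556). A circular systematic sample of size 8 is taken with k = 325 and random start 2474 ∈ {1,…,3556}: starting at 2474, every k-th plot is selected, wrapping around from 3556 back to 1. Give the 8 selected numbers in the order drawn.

Selection 1: 2474
Selection 2: 2474 + 325 = 2799
Selection 3: 2799 + 325 = 3124
Selection 4: 3124 + 325 = 3449
Selection 5: 3449 + 325 = 3774 → 3774 − 3556 = 218
Selection 6: 218 + 325 = 543
Selection 7: 543 + 325 = 868
Selection 8: 868 + 325 = 1193

2474, 2799, 3124, 3449, 218, 543, 868, 1193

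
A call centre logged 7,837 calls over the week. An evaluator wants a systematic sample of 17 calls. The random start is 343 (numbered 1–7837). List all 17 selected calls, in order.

343, 804, 1265, 1726, 2187, 2648, 3109, 3570, 4031, 4492, 4953, 5414, 5875, 6336, 6797, 7258, 7719

k = N/n = 7837/17 = 461
call 1: 343
call 2: 343 + 461 = 804
call 3: 804 + 461 = 1265
call 4: 1265 + 461 = 1726
call 5: 1726 + 461 = 2187
call 6: 2187 + 461 = 2648
call 7: 2648 + 461 = 3109
call 8: 3109 + 461 = 3570
call 9: 3570 + 461 = 4031
call 10: 4031 + 461 = 4492
call 11: 4492 + 461 = 4953
call 12: 4953 + 461 = 5414
call 13: 5414 + 461 = 5875
call 14: 5875 + 461 = 6336
call 15: 6336 + 461 = 6797
call 16: 6797 + 461 = 7258
call 17: 7258 + 461 = 7719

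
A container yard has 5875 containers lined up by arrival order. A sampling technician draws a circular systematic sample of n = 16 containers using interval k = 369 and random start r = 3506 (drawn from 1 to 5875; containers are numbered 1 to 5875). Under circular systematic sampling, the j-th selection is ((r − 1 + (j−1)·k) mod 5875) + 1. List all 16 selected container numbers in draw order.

Selection 1: 3506
Selection 2: 3506 + 369 = 3875
Selection 3: 3875 + 369 = 4244
Selection 4: 4244 + 369 = 4613
Selection 5: 4613 + 369 = 4982
Selection 6: 4982 + 369 = 5351
Selection 7: 5351 + 369 = 5720
Selection 8: 5720 + 369 = 6089 → 6089 − 5875 = 214
Selection 9: 214 + 369 = 583
Selection 10: 583 + 369 = 952
Selection 11: 952 + 369 = 1321
Selection 12: 1321 + 369 = 1690
Selection 13: 1690 + 369 = 2059
Selection 14: 2059 + 369 = 2428
Selection 15: 2428 + 369 = 2797
Selection 16: 2797 + 369 = 3166

3506, 3875, 4244, 4613, 4982, 5351, 5720, 214, 583, 952, 1321, 1690, 2059, 2428, 2797, 3166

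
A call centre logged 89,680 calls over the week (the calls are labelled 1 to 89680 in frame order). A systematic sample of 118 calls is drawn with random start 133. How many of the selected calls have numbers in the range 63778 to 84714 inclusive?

28

k = 89680/118 = 760
First selection ≥ 63778: 133 + ⌈(63778−133)/760⌉·760 = 133 + 84×760 = 63973
Last selection ≤ 84714: 133 + ⌊(84714−133)/760⌋·760 = 133 + 111×760 = 84493
Count = 111 − 84 + 1 = 28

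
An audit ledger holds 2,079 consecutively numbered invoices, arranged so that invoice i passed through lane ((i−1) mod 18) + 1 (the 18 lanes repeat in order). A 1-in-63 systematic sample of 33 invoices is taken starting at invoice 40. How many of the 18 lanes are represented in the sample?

2

Consecutive selections differ by k = 63, so their lane numbers differ by 63 mod 18 = 9.
gcd(63, 18) = 9, so the sample visits 18/9 = 2 distinct residues mod 18.
Start 40 is lane 4; the lanes hit are 4, 13.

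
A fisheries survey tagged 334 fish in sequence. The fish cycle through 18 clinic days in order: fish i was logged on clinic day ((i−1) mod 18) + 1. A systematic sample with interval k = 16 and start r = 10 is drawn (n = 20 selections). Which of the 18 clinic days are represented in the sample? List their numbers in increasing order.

Consecutive selections differ by k = 16, so their clinic day numbers differ by 16 mod 18 = 16.
gcd(16, 18) = 2, so the sample visits 18/2 = 9 distinct residues mod 18.
Start 10 is clinic day 10; the clinic days hit are 2, 4, 6, 8, 10, 12, 14, 16, 18.

2, 4, 6, 8, 10, 12, 14, 16, 18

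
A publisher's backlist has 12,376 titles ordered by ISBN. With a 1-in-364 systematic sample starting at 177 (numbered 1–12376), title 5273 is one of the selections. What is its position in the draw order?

15

k = 364
position = (5273 − 177)/364 + 1 = 5096/364 + 1 = 14 + 1 = 15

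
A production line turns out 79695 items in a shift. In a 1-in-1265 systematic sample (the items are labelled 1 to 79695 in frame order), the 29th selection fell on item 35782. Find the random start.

k = 1265
r = 35782 − (29−1)×1265 = 35782 − 35420 = 362

362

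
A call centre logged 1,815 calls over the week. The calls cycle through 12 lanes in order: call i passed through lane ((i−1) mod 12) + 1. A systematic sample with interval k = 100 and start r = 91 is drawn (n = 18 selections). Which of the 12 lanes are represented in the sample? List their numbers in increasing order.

3, 7, 11

Consecutive selections differ by k = 100, so their lane numbers differ by 100 mod 12 = 4.
gcd(100, 12) = 4, so the sample visits 12/4 = 3 distinct residues mod 12.
Start 91 is lane 7; the lanes hit are 3, 7, 11.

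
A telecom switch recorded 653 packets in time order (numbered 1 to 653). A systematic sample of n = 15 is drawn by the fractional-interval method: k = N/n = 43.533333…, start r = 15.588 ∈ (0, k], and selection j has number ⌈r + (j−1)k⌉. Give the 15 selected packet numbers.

j=1: r + 0k = 15.588 → ⌈·⌉ = 16
j=2: r + 1k = 59.121333… → ⌈·⌉ = 60
j=3: r + 2k = 102.654666… → ⌈·⌉ = 103
j=4: r + 3k = 146.188 → ⌈·⌉ = 147
j=5: r + 4k = 189.721333… → ⌈·⌉ = 190
j=6: r + 5k = 233.254666… → ⌈·⌉ = 234
j=7: r + 6k = 276.788 → ⌈·⌉ = 277
j=8: r + 7k = 320.321333… → ⌈·⌉ = 321
j=9: r + 8k = 363.854666… → ⌈·⌉ = 364
j=10: r + 9k = 407.388 → ⌈·⌉ = 408
j=11: r + 10k = 450.921333… → ⌈·⌉ = 451
j=12: r + 11k = 494.454666… → ⌈·⌉ = 495
j=13: r + 12k = 537.988 → ⌈·⌉ = 538
j=14: r + 13k = 581.521333… → ⌈·⌉ = 582
j=15: r + 14k = 625.054666… → ⌈·⌉ = 626

16, 60, 103, 147, 190, 234, 277, 321, 364, 408, 451, 495, 538, 582, 626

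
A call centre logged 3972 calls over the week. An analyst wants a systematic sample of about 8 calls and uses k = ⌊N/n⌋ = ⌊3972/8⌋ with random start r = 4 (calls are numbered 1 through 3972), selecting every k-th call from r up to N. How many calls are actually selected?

k = ⌊3972/8⌋ = 496
Achieved size = ⌊(3972 − 4)/496⌋ + 1 = ⌊3968/496⌋ + 1 = 8 + 1 = 9
(last selection: 4 + 8×496 = 3972 ≤ 3972; next would be 4468 > 3972)

9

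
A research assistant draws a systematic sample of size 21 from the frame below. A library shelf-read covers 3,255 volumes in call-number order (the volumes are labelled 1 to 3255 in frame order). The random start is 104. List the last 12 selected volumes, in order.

k = N/n = 3255/21 = 155
10th selection = 104 + 9×155 = 1499
11th: 1499 + 155 = 1654
12th: 1654 + 155 = 1809
13th: 1809 + 155 = 1964
14th: 1964 + 155 = 2119
15th: 2119 + 155 = 2274
16th: 2274 + 155 = 2429
17th: 2429 + 155 = 2584
18th: 2584 + 155 = 2739
19th: 2739 + 155 = 2894
20th: 2894 + 155 = 3049
21st: 3049 + 155 = 3204

1499, 1654, 1809, 1964, 2119, 2274, 2429, 2584, 2739, 2894, 3049, 3204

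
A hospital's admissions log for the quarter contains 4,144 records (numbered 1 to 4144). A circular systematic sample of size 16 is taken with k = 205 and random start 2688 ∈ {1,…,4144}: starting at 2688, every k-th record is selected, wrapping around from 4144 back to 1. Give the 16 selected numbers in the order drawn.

2688, 2893, 3098, 3303, 3508, 3713, 3918, 4123, 184, 389, 594, 799, 1004, 1209, 1414, 1619

Selection 1: 2688
Selection 2: 2688 + 205 = 2893
Selection 3: 2893 + 205 = 3098
Selection 4: 3098 + 205 = 3303
Selection 5: 3303 + 205 = 3508
Selection 6: 3508 + 205 = 3713
Selection 7: 3713 + 205 = 3918
Selection 8: 3918 + 205 = 4123
Selection 9: 4123 + 205 = 4328 → 4328 − 4144 = 184
Selection 10: 184 + 205 = 389
Selection 11: 389 + 205 = 594
Selection 12: 594 + 205 = 799
Selection 13: 799 + 205 = 1004
Selection 14: 1004 + 205 = 1209
Selection 15: 1209 + 205 = 1414
Selection 16: 1414 + 205 = 1619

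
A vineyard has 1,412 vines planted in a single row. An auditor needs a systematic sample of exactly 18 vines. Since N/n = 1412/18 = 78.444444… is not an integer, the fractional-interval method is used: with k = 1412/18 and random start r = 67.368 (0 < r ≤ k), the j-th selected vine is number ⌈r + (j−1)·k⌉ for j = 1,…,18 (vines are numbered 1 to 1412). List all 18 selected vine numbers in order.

j=1: r + 0k = 67.368 → ⌈·⌉ = 68
j=2: r + 1k = 145.812444… → ⌈·⌉ = 146
j=3: r + 2k = 224.256888… → ⌈·⌉ = 225
j=4: r + 3k = 302.701333… → ⌈·⌉ = 303
j=5: r + 4k = 381.145777… → ⌈·⌉ = 382
j=6: r + 5k = 459.590222… → ⌈·⌉ = 460
j=7: r + 6k = 538.034666… → ⌈·⌉ = 539
j=8: r + 7k = 616.479111… → ⌈·⌉ = 617
j=9: r + 8k = 694.923555… → ⌈·⌉ = 695
j=10: r + 9k = 773.368 → ⌈·⌉ = 774
j=11: r + 10k = 851.812444… → ⌈·⌉ = 852
j=12: r + 11k = 930.256888… → ⌈·⌉ = 931
j=13: r + 12k = 1008.701333… → ⌈·⌉ = 1009
j=14: r + 13k = 1087.145777… → ⌈·⌉ = 1088
j=15: r + 14k = 1165.590222… → ⌈·⌉ = 1166
j=16: r + 15k = 1244.034666… → ⌈·⌉ = 1245
j=17: r + 16k = 1322.479111… → ⌈·⌉ = 1323
j=18: r + 17k = 1400.923555… → ⌈·⌉ = 1401

68, 146, 225, 303, 382, 460, 539, 617, 695, 774, 852, 931, 1009, 1088, 1166, 1245, 1323, 1401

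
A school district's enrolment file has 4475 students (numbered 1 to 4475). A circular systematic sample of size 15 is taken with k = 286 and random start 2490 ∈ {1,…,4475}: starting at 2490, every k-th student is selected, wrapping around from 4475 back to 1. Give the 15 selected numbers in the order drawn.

2490, 2776, 3062, 3348, 3634, 3920, 4206, 17, 303, 589, 875, 1161, 1447, 1733, 2019

Selection 1: 2490
Selection 2: 2490 + 286 = 2776
Selection 3: 2776 + 286 = 3062
Selection 4: 3062 + 286 = 3348
Selection 5: 3348 + 286 = 3634
Selection 6: 3634 + 286 = 3920
Selection 7: 3920 + 286 = 4206
Selection 8: 4206 + 286 = 4492 → 4492 − 4475 = 17
Selection 9: 17 + 286 = 303
Selection 10: 303 + 286 = 589
Selection 11: 589 + 286 = 875
Selection 12: 875 + 286 = 1161
Selection 13: 1161 + 286 = 1447
Selection 14: 1447 + 286 = 1733
Selection 15: 1733 + 286 = 2019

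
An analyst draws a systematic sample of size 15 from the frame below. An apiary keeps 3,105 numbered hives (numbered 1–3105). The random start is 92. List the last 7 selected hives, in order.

1748, 1955, 2162, 2369, 2576, 2783, 2990

k = N/n = 3105/15 = 207
9th selection = 92 + 8×207 = 1748
10th: 1748 + 207 = 1955
11th: 1955 + 207 = 2162
12th: 2162 + 207 = 2369
13th: 2369 + 207 = 2576
14th: 2576 + 207 = 2783
15th: 2783 + 207 = 2990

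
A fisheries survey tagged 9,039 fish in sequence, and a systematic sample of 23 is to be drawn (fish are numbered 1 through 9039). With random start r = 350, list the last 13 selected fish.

4280, 4673, 5066, 5459, 5852, 6245, 6638, 7031, 7424, 7817, 8210, 8603, 8996

k = N/n = 9039/23 = 393
11th selection = 350 + 10×393 = 4280
12th: 4280 + 393 = 4673
13th: 4673 + 393 = 5066
14th: 5066 + 393 = 5459
15th: 5459 + 393 = 5852
16th: 5852 + 393 = 6245
17th: 6245 + 393 = 6638
18th: 6638 + 393 = 7031
19th: 7031 + 393 = 7424
20th: 7424 + 393 = 7817
21st: 7817 + 393 = 8210
22nd: 8210 + 393 = 8603
23rd: 8603 + 393 = 8996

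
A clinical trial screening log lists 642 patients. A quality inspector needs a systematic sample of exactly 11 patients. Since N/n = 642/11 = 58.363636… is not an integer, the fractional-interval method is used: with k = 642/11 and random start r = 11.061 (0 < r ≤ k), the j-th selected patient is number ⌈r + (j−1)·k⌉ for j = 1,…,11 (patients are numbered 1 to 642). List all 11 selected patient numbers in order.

j=1: r + 0k = 11.061 → ⌈·⌉ = 12
j=2: r + 1k = 69.424636… → ⌈·⌉ = 70
j=3: r + 2k = 127.788272… → ⌈·⌉ = 128
j=4: r + 3k = 186.151909… → ⌈·⌉ = 187
j=5: r + 4k = 244.515545… → ⌈·⌉ = 245
j=6: r + 5k = 302.879181… → ⌈·⌉ = 303
j=7: r + 6k = 361.242818… → ⌈·⌉ = 362
j=8: r + 7k = 419.606454… → ⌈·⌉ = 420
j=9: r + 8k = 477.970090… → ⌈·⌉ = 478
j=10: r + 9k = 536.333727… → ⌈·⌉ = 537
j=11: r + 10k = 594.697363… → ⌈·⌉ = 595

12, 70, 128, 187, 245, 303, 362, 420, 478, 537, 595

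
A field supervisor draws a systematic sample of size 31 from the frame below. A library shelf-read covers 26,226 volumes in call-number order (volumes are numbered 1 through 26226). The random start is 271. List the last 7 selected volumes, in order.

k = N/n = 26226/31 = 846
25th selection = 271 + 24×846 = 20575
26th: 20575 + 846 = 21421
27th: 21421 + 846 = 22267
28th: 22267 + 846 = 23113
29th: 23113 + 846 = 23959
30th: 23959 + 846 = 24805
31st: 24805 + 846 = 25651

20575, 21421, 22267, 23113, 23959, 24805, 25651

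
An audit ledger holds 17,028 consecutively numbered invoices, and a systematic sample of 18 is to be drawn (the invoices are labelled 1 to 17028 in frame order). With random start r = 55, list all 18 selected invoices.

k = N/n = 17028/18 = 946
invoice 1: 55
invoice 2: 55 + 946 = 1001
invoice 3: 1001 + 946 = 1947
invoice 4: 1947 + 946 = 2893
invoice 5: 2893 + 946 = 3839
invoice 6: 3839 + 946 = 4785
invoice 7: 4785 + 946 = 5731
invoice 8: 5731 + 946 = 6677
invoice 9: 6677 + 946 = 7623
invoice 10: 7623 + 946 = 8569
invoice 11: 8569 + 946 = 9515
invoice 12: 9515 + 946 = 10461
invoice 13: 10461 + 946 = 11407
invoice 14: 11407 + 946 = 12353
invoice 15: 12353 + 946 = 13299
invoice 16: 13299 + 946 = 14245
invoice 17: 14245 + 946 = 15191
invoice 18: 15191 + 946 = 16137

55, 1001, 1947, 2893, 3839, 4785, 5731, 6677, 7623, 8569, 9515, 10461, 11407, 12353, 13299, 14245, 15191, 16137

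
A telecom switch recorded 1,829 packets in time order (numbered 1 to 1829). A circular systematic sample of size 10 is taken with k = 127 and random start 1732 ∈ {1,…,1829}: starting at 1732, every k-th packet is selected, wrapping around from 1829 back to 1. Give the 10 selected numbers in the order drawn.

Selection 1: 1732
Selection 2: 1732 + 127 = 1859 → 1859 − 1829 = 30
Selection 3: 30 + 127 = 157
Selection 4: 157 + 127 = 284
Selection 5: 284 + 127 = 411
Selection 6: 411 + 127 = 538
Selection 7: 538 + 127 = 665
Selection 8: 665 + 127 = 792
Selection 9: 792 + 127 = 919
Selection 10: 919 + 127 = 1046

1732, 30, 157, 284, 411, 538, 665, 792, 919, 1046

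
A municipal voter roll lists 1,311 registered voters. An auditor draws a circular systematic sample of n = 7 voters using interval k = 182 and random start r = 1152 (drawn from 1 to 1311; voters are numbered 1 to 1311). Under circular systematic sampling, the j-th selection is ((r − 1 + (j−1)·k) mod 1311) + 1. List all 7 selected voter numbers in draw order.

1152, 23, 205, 387, 569, 751, 933

Selection 1: 1152
Selection 2: 1152 + 182 = 1334 → 1334 − 1311 = 23
Selection 3: 23 + 182 = 205
Selection 4: 205 + 182 = 387
Selection 5: 387 + 182 = 569
Selection 6: 569 + 182 = 751
Selection 7: 751 + 182 = 933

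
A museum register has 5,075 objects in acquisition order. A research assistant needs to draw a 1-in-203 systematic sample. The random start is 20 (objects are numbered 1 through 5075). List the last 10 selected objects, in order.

3065, 3268, 3471, 3674, 3877, 4080, 4283, 4486, 4689, 4892

16th selection = 20 + 15×203 = 3065
17th: 3065 + 203 = 3268
18th: 3268 + 203 = 3471
19th: 3471 + 203 = 3674
20th: 3674 + 203 = 3877
21st: 3877 + 203 = 4080
22nd: 4080 + 203 = 4283
23rd: 4283 + 203 = 4486
24th: 4486 + 203 = 4689
25th: 4689 + 203 = 4892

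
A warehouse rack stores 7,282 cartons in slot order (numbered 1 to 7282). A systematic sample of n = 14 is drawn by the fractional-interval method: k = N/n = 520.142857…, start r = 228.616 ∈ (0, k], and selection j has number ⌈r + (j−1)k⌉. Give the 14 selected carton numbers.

j=1: r + 0k = 228.616 → ⌈·⌉ = 229
j=2: r + 1k = 748.758857… → ⌈·⌉ = 749
j=3: r + 2k = 1268.901714… → ⌈·⌉ = 1269
j=4: r + 3k = 1789.044571… → ⌈·⌉ = 1790
j=5: r + 4k = 2309.187428… → ⌈·⌉ = 2310
j=6: r + 5k = 2829.330285… → ⌈·⌉ = 2830
j=7: r + 6k = 3349.473142… → ⌈·⌉ = 3350
j=8: r + 7k = 3869.616 → ⌈·⌉ = 3870
j=9: r + 8k = 4389.758857… → ⌈·⌉ = 4390
j=10: r + 9k = 4909.901714… → ⌈·⌉ = 4910
j=11: r + 10k = 5430.044571… → ⌈·⌉ = 5431
j=12: r + 11k = 5950.187428… → ⌈·⌉ = 5951
j=13: r + 12k = 6470.330285… → ⌈·⌉ = 6471
j=14: r + 13k = 6990.473142… → ⌈·⌉ = 6991

229, 749, 1269, 1790, 2310, 2830, 3350, 3870, 4390, 4910, 5431, 5951, 6471, 6991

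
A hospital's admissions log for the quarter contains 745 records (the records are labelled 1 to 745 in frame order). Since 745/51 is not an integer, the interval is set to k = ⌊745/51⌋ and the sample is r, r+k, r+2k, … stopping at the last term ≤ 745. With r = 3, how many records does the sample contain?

k = ⌊745/51⌋ = 14
Achieved size = ⌊(745 − 3)/14⌋ + 1 = ⌊742/14⌋ + 1 = 53 + 1 = 54
(last selection: 3 + 53×14 = 745 ≤ 745; next would be 759 > 745)

54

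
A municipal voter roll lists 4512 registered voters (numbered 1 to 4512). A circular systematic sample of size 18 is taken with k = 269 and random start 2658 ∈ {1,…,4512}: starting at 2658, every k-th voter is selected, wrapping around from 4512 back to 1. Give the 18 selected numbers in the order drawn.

Selection 1: 2658
Selection 2: 2658 + 269 = 2927
Selection 3: 2927 + 269 = 3196
Selection 4: 3196 + 269 = 3465
Selection 5: 3465 + 269 = 3734
Selection 6: 3734 + 269 = 4003
Selection 7: 4003 + 269 = 4272
Selection 8: 4272 + 269 = 4541 → 4541 − 4512 = 29
Selection 9: 29 + 269 = 298
Selection 10: 298 + 269 = 567
Selection 11: 567 + 269 = 836
Selection 12: 836 + 269 = 1105
Selection 13: 1105 + 269 = 1374
Selection 14: 1374 + 269 = 1643
Selection 15: 1643 + 269 = 1912
Selection 16: 1912 + 269 = 2181
Selection 17: 2181 + 269 = 2450
Selection 18: 2450 + 269 = 2719

2658, 2927, 3196, 3465, 3734, 4003, 4272, 29, 298, 567, 836, 1105, 1374, 1643, 1912, 2181, 2450, 2719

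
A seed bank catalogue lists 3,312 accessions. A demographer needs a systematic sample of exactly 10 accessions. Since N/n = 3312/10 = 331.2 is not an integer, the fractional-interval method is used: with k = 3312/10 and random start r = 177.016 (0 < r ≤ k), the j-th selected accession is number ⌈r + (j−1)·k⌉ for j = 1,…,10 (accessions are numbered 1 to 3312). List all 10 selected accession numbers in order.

178, 509, 840, 1171, 1502, 1834, 2165, 2496, 2827, 3158

j=1: r + 0k = 177.016 → ⌈·⌉ = 178
j=2: r + 1k = 508.216 → ⌈·⌉ = 509
j=3: r + 2k = 839.416 → ⌈·⌉ = 840
j=4: r + 3k = 1170.616 → ⌈·⌉ = 1171
j=5: r + 4k = 1501.816 → ⌈·⌉ = 1502
j=6: r + 5k = 1833.016 → ⌈·⌉ = 1834
j=7: r + 6k = 2164.216 → ⌈·⌉ = 2165
j=8: r + 7k = 2495.416 → ⌈·⌉ = 2496
j=9: r + 8k = 2826.616 → ⌈·⌉ = 2827
j=10: r + 9k = 3157.816 → ⌈·⌉ = 3158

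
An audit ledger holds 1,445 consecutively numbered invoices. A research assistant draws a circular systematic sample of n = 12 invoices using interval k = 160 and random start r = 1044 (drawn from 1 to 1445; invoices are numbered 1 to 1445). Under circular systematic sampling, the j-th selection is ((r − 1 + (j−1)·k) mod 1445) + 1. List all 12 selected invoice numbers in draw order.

Selection 1: 1044
Selection 2: 1044 + 160 = 1204
Selection 3: 1204 + 160 = 1364
Selection 4: 1364 + 160 = 1524 → 1524 − 1445 = 79
Selection 5: 79 + 160 = 239
Selection 6: 239 + 160 = 399
Selection 7: 399 + 160 = 559
Selection 8: 559 + 160 = 719
Selection 9: 719 + 160 = 879
Selection 10: 879 + 160 = 1039
Selection 11: 1039 + 160 = 1199
Selection 12: 1199 + 160 = 1359

1044, 1204, 1364, 79, 239, 399, 559, 719, 879, 1039, 1199, 1359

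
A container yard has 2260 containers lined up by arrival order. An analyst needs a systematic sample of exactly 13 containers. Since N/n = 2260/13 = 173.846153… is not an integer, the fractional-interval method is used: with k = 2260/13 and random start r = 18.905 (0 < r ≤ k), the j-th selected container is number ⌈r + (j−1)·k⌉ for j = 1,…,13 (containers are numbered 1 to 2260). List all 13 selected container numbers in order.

j=1: r + 0k = 18.905 → ⌈·⌉ = 19
j=2: r + 1k = 192.751153… → ⌈·⌉ = 193
j=3: r + 2k = 366.597307… → ⌈·⌉ = 367
j=4: r + 3k = 540.443461… → ⌈·⌉ = 541
j=5: r + 4k = 714.289615… → ⌈·⌉ = 715
j=6: r + 5k = 888.135769… → ⌈·⌉ = 889
j=7: r + 6k = 1061.981923… → ⌈·⌉ = 1062
j=8: r + 7k = 1235.828076… → ⌈·⌉ = 1236
j=9: r + 8k = 1409.674230… → ⌈·⌉ = 1410
j=10: r + 9k = 1583.520384… → ⌈·⌉ = 1584
j=11: r + 10k = 1757.366538… → ⌈·⌉ = 1758
j=12: r + 11k = 1931.212692… → ⌈·⌉ = 1932
j=13: r + 12k = 2105.058846… → ⌈·⌉ = 2106

19, 193, 367, 541, 715, 889, 1062, 1236, 1410, 1584, 1758, 1932, 2106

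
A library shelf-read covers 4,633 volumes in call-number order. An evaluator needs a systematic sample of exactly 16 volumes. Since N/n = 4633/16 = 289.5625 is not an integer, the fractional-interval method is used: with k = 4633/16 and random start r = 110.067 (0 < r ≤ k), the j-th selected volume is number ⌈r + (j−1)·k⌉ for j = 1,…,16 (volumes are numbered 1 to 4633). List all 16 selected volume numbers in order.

j=1: r + 0k = 110.067 → ⌈·⌉ = 111
j=2: r + 1k = 399.6295 → ⌈·⌉ = 400
j=3: r + 2k = 689.192 → ⌈·⌉ = 690
j=4: r + 3k = 978.7545 → ⌈·⌉ = 979
j=5: r + 4k = 1268.317 → ⌈·⌉ = 1269
j=6: r + 5k = 1557.8795 → ⌈·⌉ = 1558
j=7: r + 6k = 1847.442 → ⌈·⌉ = 1848
j=8: r + 7k = 2137.0045 → ⌈·⌉ = 2138
j=9: r + 8k = 2426.567 → ⌈·⌉ = 2427
j=10: r + 9k = 2716.1295 → ⌈·⌉ = 2717
j=11: r + 10k = 3005.692 → ⌈·⌉ = 3006
j=12: r + 11k = 3295.2545 → ⌈·⌉ = 3296
j=13: r + 12k = 3584.817 → ⌈·⌉ = 3585
j=14: r + 13k = 3874.3795 → ⌈·⌉ = 3875
j=15: r + 14k = 4163.942 → ⌈·⌉ = 4164
j=16: r + 15k = 4453.5045 → ⌈·⌉ = 4454

111, 400, 690, 979, 1269, 1558, 1848, 2138, 2427, 2717, 3006, 3296, 3585, 3875, 4164, 4454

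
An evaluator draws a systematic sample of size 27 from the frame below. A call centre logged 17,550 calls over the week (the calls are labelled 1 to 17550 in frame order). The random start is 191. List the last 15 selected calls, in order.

k = N/n = 17550/27 = 650
13th selection = 191 + 12×650 = 7991
14th: 7991 + 650 = 8641
15th: 8641 + 650 = 9291
16th: 9291 + 650 = 9941
17th: 9941 + 650 = 10591
18th: 10591 + 650 = 11241
19th: 11241 + 650 = 11891
20th: 11891 + 650 = 12541
21st: 12541 + 650 = 13191
22nd: 13191 + 650 = 13841
23rd: 13841 + 650 = 14491
24th: 14491 + 650 = 15141
25th: 15141 + 650 = 15791
26th: 15791 + 650 = 16441
27th: 16441 + 650 = 17091

7991, 8641, 9291, 9941, 10591, 11241, 11891, 12541, 13191, 13841, 14491, 15141, 15791, 16441, 17091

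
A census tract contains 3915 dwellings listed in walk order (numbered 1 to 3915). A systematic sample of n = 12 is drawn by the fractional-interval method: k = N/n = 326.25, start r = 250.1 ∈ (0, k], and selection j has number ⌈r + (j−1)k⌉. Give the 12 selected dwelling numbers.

j=1: r + 0k = 250.1 → ⌈·⌉ = 251
j=2: r + 1k = 576.35 → ⌈·⌉ = 577
j=3: r + 2k = 902.6 → ⌈·⌉ = 903
j=4: r + 3k = 1228.85 → ⌈·⌉ = 1229
j=5: r + 4k = 1555.1 → ⌈·⌉ = 1556
j=6: r + 5k = 1881.35 → ⌈·⌉ = 1882
j=7: r + 6k = 2207.6 → ⌈·⌉ = 2208
j=8: r + 7k = 2533.85 → ⌈·⌉ = 2534
j=9: r + 8k = 2860.1 → ⌈·⌉ = 2861
j=10: r + 9k = 3186.35 → ⌈·⌉ = 3187
j=11: r + 10k = 3512.6 → ⌈·⌉ = 3513
j=12: r + 11k = 3838.85 → ⌈·⌉ = 3839

251, 577, 903, 1229, 1556, 1882, 2208, 2534, 2861, 3187, 3513, 3839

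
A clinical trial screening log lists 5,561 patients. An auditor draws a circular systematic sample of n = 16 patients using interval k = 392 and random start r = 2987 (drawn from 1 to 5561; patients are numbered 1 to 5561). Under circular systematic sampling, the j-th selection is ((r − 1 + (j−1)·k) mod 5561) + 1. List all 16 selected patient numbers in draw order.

Selection 1: 2987
Selection 2: 2987 + 392 = 3379
Selection 3: 3379 + 392 = 3771
Selection 4: 3771 + 392 = 4163
Selection 5: 4163 + 392 = 4555
Selection 6: 4555 + 392 = 4947
Selection 7: 4947 + 392 = 5339
Selection 8: 5339 + 392 = 5731 → 5731 − 5561 = 170
Selection 9: 170 + 392 = 562
Selection 10: 562 + 392 = 954
Selection 11: 954 + 392 = 1346
Selection 12: 1346 + 392 = 1738
Selection 13: 1738 + 392 = 2130
Selection 14: 2130 + 392 = 2522
Selection 15: 2522 + 392 = 2914
Selection 16: 2914 + 392 = 3306

2987, 3379, 3771, 4163, 4555, 4947, 5339, 170, 562, 954, 1346, 1738, 2130, 2522, 2914, 3306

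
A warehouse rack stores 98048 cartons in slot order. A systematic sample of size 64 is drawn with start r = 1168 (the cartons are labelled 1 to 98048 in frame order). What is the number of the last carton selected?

k = 98048/64 = 1532
64th selection = r + (64−1)·k = 1168 + 63×1532 = 1168 + 96516 = 97684

97684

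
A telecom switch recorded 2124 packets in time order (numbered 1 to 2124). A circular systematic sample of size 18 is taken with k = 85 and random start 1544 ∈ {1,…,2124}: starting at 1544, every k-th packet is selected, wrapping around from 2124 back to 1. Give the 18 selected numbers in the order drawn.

Selection 1: 1544
Selection 2: 1544 + 85 = 1629
Selection 3: 1629 + 85 = 1714
Selection 4: 1714 + 85 = 1799
Selection 5: 1799 + 85 = 1884
Selection 6: 1884 + 85 = 1969
Selection 7: 1969 + 85 = 2054
Selection 8: 2054 + 85 = 2139 → 2139 − 2124 = 15
Selection 9: 15 + 85 = 100
Selection 10: 100 + 85 = 185
Selection 11: 185 + 85 = 270
Selection 12: 270 + 85 = 355
Selection 13: 355 + 85 = 440
Selection 14: 440 + 85 = 525
Selection 15: 525 + 85 = 610
Selection 16: 610 + 85 = 695
Selection 17: 695 + 85 = 780
Selection 18: 780 + 85 = 865

1544, 1629, 1714, 1799, 1884, 1969, 2054, 15, 100, 185, 270, 355, 440, 525, 610, 695, 780, 865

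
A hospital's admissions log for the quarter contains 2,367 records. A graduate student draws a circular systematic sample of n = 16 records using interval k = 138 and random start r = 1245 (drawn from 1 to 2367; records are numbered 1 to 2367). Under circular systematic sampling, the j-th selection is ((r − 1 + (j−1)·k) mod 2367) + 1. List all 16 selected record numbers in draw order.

1245, 1383, 1521, 1659, 1797, 1935, 2073, 2211, 2349, 120, 258, 396, 534, 672, 810, 948

Selection 1: 1245
Selection 2: 1245 + 138 = 1383
Selection 3: 1383 + 138 = 1521
Selection 4: 1521 + 138 = 1659
Selection 5: 1659 + 138 = 1797
Selection 6: 1797 + 138 = 1935
Selection 7: 1935 + 138 = 2073
Selection 8: 2073 + 138 = 2211
Selection 9: 2211 + 138 = 2349
Selection 10: 2349 + 138 = 2487 → 2487 − 2367 = 120
Selection 11: 120 + 138 = 258
Selection 12: 258 + 138 = 396
Selection 13: 396 + 138 = 534
Selection 14: 534 + 138 = 672
Selection 15: 672 + 138 = 810
Selection 16: 810 + 138 = 948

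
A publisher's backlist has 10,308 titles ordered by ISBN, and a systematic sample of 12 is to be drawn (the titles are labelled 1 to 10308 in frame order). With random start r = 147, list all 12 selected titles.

k = N/n = 10308/12 = 859
title 1: 147
title 2: 147 + 859 = 1006
title 3: 1006 + 859 = 1865
title 4: 1865 + 859 = 2724
title 5: 2724 + 859 = 3583
title 6: 3583 + 859 = 4442
title 7: 4442 + 859 = 5301
title 8: 5301 + 859 = 6160
title 9: 6160 + 859 = 7019
title 10: 7019 + 859 = 7878
title 11: 7878 + 859 = 8737
title 12: 8737 + 859 = 9596

147, 1006, 1865, 2724, 3583, 4442, 5301, 6160, 7019, 7878, 8737, 9596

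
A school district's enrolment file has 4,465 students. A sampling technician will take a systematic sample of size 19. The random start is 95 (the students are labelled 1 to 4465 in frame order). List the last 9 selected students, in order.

2445, 2680, 2915, 3150, 3385, 3620, 3855, 4090, 4325

k = N/n = 4465/19 = 235
11th selection = 95 + 10×235 = 2445
12th: 2445 + 235 = 2680
13th: 2680 + 235 = 2915
14th: 2915 + 235 = 3150
15th: 3150 + 235 = 3385
16th: 3385 + 235 = 3620
17th: 3620 + 235 = 3855
18th: 3855 + 235 = 4090
19th: 4090 + 235 = 4325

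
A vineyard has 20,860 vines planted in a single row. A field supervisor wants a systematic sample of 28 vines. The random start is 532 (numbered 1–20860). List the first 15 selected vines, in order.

532, 1277, 2022, 2767, 3512, 4257, 5002, 5747, 6492, 7237, 7982, 8727, 9472, 10217, 10962

k = N/n = 20860/28 = 745
vine 1: 532
vine 2: 532 + 745 = 1277
vine 3: 1277 + 745 = 2022
vine 4: 2022 + 745 = 2767
vine 5: 2767 + 745 = 3512
vine 6: 3512 + 745 = 4257
vine 7: 4257 + 745 = 5002
vine 8: 5002 + 745 = 5747
vine 9: 5747 + 745 = 6492
vine 10: 6492 + 745 = 7237
vine 11: 7237 + 745 = 7982
vine 12: 7982 + 745 = 8727
vine 13: 8727 + 745 = 9472
vine 14: 9472 + 745 = 10217
vine 15: 10217 + 745 = 10962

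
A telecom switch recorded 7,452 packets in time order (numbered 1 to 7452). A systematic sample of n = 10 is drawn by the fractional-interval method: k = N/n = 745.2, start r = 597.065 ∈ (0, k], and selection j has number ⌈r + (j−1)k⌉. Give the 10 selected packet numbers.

598, 1343, 2088, 2833, 3578, 4324, 5069, 5814, 6559, 7304

j=1: r + 0k = 597.065 → ⌈·⌉ = 598
j=2: r + 1k = 1342.265 → ⌈·⌉ = 1343
j=3: r + 2k = 2087.465 → ⌈·⌉ = 2088
j=4: r + 3k = 2832.665 → ⌈·⌉ = 2833
j=5: r + 4k = 3577.865 → ⌈·⌉ = 3578
j=6: r + 5k = 4323.065 → ⌈·⌉ = 4324
j=7: r + 6k = 5068.265 → ⌈·⌉ = 5069
j=8: r + 7k = 5813.465 → ⌈·⌉ = 5814
j=9: r + 8k = 6558.665 → ⌈·⌉ = 6559
j=10: r + 9k = 7303.865 → ⌈·⌉ = 7304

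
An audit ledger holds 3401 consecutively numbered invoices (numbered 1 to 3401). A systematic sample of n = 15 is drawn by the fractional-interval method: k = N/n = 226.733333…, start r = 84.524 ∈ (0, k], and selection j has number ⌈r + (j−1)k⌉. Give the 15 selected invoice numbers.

85, 312, 538, 765, 992, 1219, 1445, 1672, 1899, 2126, 2352, 2579, 2806, 3033, 3259

j=1: r + 0k = 84.524 → ⌈·⌉ = 85
j=2: r + 1k = 311.257333… → ⌈·⌉ = 312
j=3: r + 2k = 537.990666… → ⌈·⌉ = 538
j=4: r + 3k = 764.724 → ⌈·⌉ = 765
j=5: r + 4k = 991.457333… → ⌈·⌉ = 992
j=6: r + 5k = 1218.190666… → ⌈·⌉ = 1219
j=7: r + 6k = 1444.924 → ⌈·⌉ = 1445
j=8: r + 7k = 1671.657333… → ⌈·⌉ = 1672
j=9: r + 8k = 1898.390666… → ⌈·⌉ = 1899
j=10: r + 9k = 2125.124 → ⌈·⌉ = 2126
j=11: r + 10k = 2351.857333… → ⌈·⌉ = 2352
j=12: r + 11k = 2578.590666… → ⌈·⌉ = 2579
j=13: r + 12k = 2805.324 → ⌈·⌉ = 2806
j=14: r + 13k = 3032.057333… → ⌈·⌉ = 3033
j=15: r + 14k = 3258.790666… → ⌈·⌉ = 3259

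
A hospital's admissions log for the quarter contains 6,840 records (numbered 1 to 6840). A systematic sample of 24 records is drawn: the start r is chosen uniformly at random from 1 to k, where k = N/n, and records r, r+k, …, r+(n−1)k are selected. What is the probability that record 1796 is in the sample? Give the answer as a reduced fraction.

k = 6840/24 = 285.
Record 1796 is selected iff r ≡ 1796 (mod 285); exactly one such r in {1,…,285}.
Inclusion probability = 1/285.

1/285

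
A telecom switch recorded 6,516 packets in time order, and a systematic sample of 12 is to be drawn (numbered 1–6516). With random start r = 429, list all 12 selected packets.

429, 972, 1515, 2058, 2601, 3144, 3687, 4230, 4773, 5316, 5859, 6402

k = N/n = 6516/12 = 543
packet 1: 429
packet 2: 429 + 543 = 972
packet 3: 972 + 543 = 1515
packet 4: 1515 + 543 = 2058
packet 5: 2058 + 543 = 2601
packet 6: 2601 + 543 = 3144
packet 7: 3144 + 543 = 3687
packet 8: 3687 + 543 = 4230
packet 9: 4230 + 543 = 4773
packet 10: 4773 + 543 = 5316
packet 11: 5316 + 543 = 5859
packet 12: 5859 + 543 = 6402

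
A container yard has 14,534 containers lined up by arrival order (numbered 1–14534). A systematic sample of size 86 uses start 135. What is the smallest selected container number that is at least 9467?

9599

k = 14534/86 = 169
Steps past start: ⌈(9467 − 135)/169⌉ = ⌈9332/169⌉ = 56
Selected container: 135 + 56×169 = 9599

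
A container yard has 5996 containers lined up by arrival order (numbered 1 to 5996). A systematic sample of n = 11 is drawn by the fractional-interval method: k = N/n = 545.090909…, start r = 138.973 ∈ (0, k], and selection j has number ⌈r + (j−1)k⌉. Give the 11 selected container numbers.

j=1: r + 0k = 138.973 → ⌈·⌉ = 139
j=2: r + 1k = 684.063909… → ⌈·⌉ = 685
j=3: r + 2k = 1229.154818… → ⌈·⌉ = 1230
j=4: r + 3k = 1774.245727… → ⌈·⌉ = 1775
j=5: r + 4k = 2319.336636… → ⌈·⌉ = 2320
j=6: r + 5k = 2864.427545… → ⌈·⌉ = 2865
j=7: r + 6k = 3409.518454… → ⌈·⌉ = 3410
j=8: r + 7k = 3954.609363… → ⌈·⌉ = 3955
j=9: r + 8k = 4499.700272… → ⌈·⌉ = 4500
j=10: r + 9k = 5044.791181… → ⌈·⌉ = 5045
j=11: r + 10k = 5589.882090… → ⌈·⌉ = 5590

139, 685, 1230, 1775, 2320, 2865, 3410, 3955, 4500, 5045, 5590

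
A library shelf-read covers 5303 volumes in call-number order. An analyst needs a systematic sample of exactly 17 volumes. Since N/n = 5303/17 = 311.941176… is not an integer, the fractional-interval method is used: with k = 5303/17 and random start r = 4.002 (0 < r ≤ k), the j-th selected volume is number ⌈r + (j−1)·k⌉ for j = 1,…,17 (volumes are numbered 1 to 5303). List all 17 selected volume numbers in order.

5, 316, 628, 940, 1252, 1564, 1876, 2188, 2500, 2812, 3124, 3436, 3748, 4060, 4372, 4684, 4996

j=1: r + 0k = 4.002 → ⌈·⌉ = 5
j=2: r + 1k = 315.943176… → ⌈·⌉ = 316
j=3: r + 2k = 627.884352… → ⌈·⌉ = 628
j=4: r + 3k = 939.825529… → ⌈·⌉ = 940
j=5: r + 4k = 1251.766705… → ⌈·⌉ = 1252
j=6: r + 5k = 1563.707882… → ⌈·⌉ = 1564
j=7: r + 6k = 1875.649058… → ⌈·⌉ = 1876
j=8: r + 7k = 2187.590235… → ⌈·⌉ = 2188
j=9: r + 8k = 2499.531411… → ⌈·⌉ = 2500
j=10: r + 9k = 2811.472588… → ⌈·⌉ = 2812
j=11: r + 10k = 3123.413764… → ⌈·⌉ = 3124
j=12: r + 11k = 3435.354941… → ⌈·⌉ = 3436
j=13: r + 12k = 3747.296117… → ⌈·⌉ = 3748
j=14: r + 13k = 4059.237294… → ⌈·⌉ = 4060
j=15: r + 14k = 4371.178470… → ⌈·⌉ = 4372
j=16: r + 15k = 4683.119647… → ⌈·⌉ = 4684
j=17: r + 16k = 4995.060823… → ⌈·⌉ = 4996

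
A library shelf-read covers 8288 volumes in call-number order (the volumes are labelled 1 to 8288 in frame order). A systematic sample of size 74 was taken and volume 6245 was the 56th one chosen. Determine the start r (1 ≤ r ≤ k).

85

k = 8288/74 = 112
r = 6245 − (56−1)×112 = 6245 − 6160 = 85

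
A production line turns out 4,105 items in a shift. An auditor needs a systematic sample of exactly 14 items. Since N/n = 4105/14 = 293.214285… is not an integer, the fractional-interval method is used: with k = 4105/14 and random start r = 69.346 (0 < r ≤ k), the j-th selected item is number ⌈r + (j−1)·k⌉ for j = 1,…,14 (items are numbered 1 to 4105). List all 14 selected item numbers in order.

j=1: r + 0k = 69.346 → ⌈·⌉ = 70
j=2: r + 1k = 362.560285… → ⌈·⌉ = 363
j=3: r + 2k = 655.774571… → ⌈·⌉ = 656
j=4: r + 3k = 948.988857… → ⌈·⌉ = 949
j=5: r + 4k = 1242.203142… → ⌈·⌉ = 1243
j=6: r + 5k = 1535.417428… → ⌈·⌉ = 1536
j=7: r + 6k = 1828.631714… → ⌈·⌉ = 1829
j=8: r + 7k = 2121.846 → ⌈·⌉ = 2122
j=9: r + 8k = 2415.060285… → ⌈·⌉ = 2416
j=10: r + 9k = 2708.274571… → ⌈·⌉ = 2709
j=11: r + 10k = 3001.488857… → ⌈·⌉ = 3002
j=12: r + 11k = 3294.703142… → ⌈·⌉ = 3295
j=13: r + 12k = 3587.917428… → ⌈·⌉ = 3588
j=14: r + 13k = 3881.131714… → ⌈·⌉ = 3882

70, 363, 656, 949, 1243, 1536, 1829, 2122, 2416, 2709, 3002, 3295, 3588, 3882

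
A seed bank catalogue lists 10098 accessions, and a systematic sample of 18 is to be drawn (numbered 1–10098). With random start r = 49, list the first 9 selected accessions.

k = N/n = 10098/18 = 561
accession 1: 49
accession 2: 49 + 561 = 610
accession 3: 610 + 561 = 1171
accession 4: 1171 + 561 = 1732
accession 5: 1732 + 561 = 2293
accession 6: 2293 + 561 = 2854
accession 7: 2854 + 561 = 3415
accession 8: 3415 + 561 = 3976
accession 9: 3976 + 561 = 4537

49, 610, 1171, 1732, 2293, 2854, 3415, 3976, 4537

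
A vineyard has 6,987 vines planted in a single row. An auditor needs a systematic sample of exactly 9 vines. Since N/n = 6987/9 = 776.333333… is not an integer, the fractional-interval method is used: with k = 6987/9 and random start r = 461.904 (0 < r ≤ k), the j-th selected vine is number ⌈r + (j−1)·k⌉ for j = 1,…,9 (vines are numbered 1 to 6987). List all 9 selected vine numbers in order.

j=1: r + 0k = 461.904 → ⌈·⌉ = 462
j=2: r + 1k = 1238.237333… → ⌈·⌉ = 1239
j=3: r + 2k = 2014.570666… → ⌈·⌉ = 2015
j=4: r + 3k = 2790.904 → ⌈·⌉ = 2791
j=5: r + 4k = 3567.237333… → ⌈·⌉ = 3568
j=6: r + 5k = 4343.570666… → ⌈·⌉ = 4344
j=7: r + 6k = 5119.904 → ⌈·⌉ = 5120
j=8: r + 7k = 5896.237333… → ⌈·⌉ = 5897
j=9: r + 8k = 6672.570666… → ⌈·⌉ = 6673

462, 1239, 2015, 2791, 3568, 4344, 5120, 5897, 6673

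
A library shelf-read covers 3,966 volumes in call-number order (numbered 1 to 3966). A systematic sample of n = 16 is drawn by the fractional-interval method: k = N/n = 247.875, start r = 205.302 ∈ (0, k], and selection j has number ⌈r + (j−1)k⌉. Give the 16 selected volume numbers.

206, 454, 702, 949, 1197, 1445, 1693, 1941, 2189, 2437, 2685, 2932, 3180, 3428, 3676, 3924

j=1: r + 0k = 205.302 → ⌈·⌉ = 206
j=2: r + 1k = 453.177 → ⌈·⌉ = 454
j=3: r + 2k = 701.052 → ⌈·⌉ = 702
j=4: r + 3k = 948.927 → ⌈·⌉ = 949
j=5: r + 4k = 1196.802 → ⌈·⌉ = 1197
j=6: r + 5k = 1444.677 → ⌈·⌉ = 1445
j=7: r + 6k = 1692.552 → ⌈·⌉ = 1693
j=8: r + 7k = 1940.427 → ⌈·⌉ = 1941
j=9: r + 8k = 2188.302 → ⌈·⌉ = 2189
j=10: r + 9k = 2436.177 → ⌈·⌉ = 2437
j=11: r + 10k = 2684.052 → ⌈·⌉ = 2685
j=12: r + 11k = 2931.927 → ⌈·⌉ = 2932
j=13: r + 12k = 3179.802 → ⌈·⌉ = 3180
j=14: r + 13k = 3427.677 → ⌈·⌉ = 3428
j=15: r + 14k = 3675.552 → ⌈·⌉ = 3676
j=16: r + 15k = 3923.427 → ⌈·⌉ = 3924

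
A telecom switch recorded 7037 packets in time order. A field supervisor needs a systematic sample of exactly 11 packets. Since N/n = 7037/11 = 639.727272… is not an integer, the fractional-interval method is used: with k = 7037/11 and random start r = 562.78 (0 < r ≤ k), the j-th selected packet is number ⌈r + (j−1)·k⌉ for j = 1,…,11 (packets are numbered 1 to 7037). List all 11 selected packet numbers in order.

j=1: r + 0k = 562.78 → ⌈·⌉ = 563
j=2: r + 1k = 1202.507272… → ⌈·⌉ = 1203
j=3: r + 2k = 1842.234545… → ⌈·⌉ = 1843
j=4: r + 3k = 2481.961818… → ⌈·⌉ = 2482
j=5: r + 4k = 3121.689090… → ⌈·⌉ = 3122
j=6: r + 5k = 3761.416363… → ⌈·⌉ = 3762
j=7: r + 6k = 4401.143636… → ⌈·⌉ = 4402
j=8: r + 7k = 5040.870909… → ⌈·⌉ = 5041
j=9: r + 8k = 5680.598181… → ⌈·⌉ = 5681
j=10: r + 9k = 6320.325454… → ⌈·⌉ = 6321
j=11: r + 10k = 6960.052727… → ⌈·⌉ = 6961

563, 1203, 1843, 2482, 3122, 3762, 4402, 5041, 5681, 6321, 6961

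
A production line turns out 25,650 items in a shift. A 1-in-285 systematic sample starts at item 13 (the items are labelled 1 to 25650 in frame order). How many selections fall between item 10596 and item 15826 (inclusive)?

18

k = 285
First selection ≥ 10596: 13 + ⌈(10596−13)/285⌉·285 = 13 + 38×285 = 10843
Last selection ≤ 15826: 13 + ⌊(15826−13)/285⌋·285 = 13 + 55×285 = 15688
Count = 55 − 38 + 1 = 18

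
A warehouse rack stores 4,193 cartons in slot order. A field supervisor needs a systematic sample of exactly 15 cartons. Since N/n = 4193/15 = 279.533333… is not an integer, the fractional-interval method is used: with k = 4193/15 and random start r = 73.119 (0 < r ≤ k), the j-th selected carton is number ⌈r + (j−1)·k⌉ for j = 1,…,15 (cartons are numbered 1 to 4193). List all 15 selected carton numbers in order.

j=1: r + 0k = 73.119 → ⌈·⌉ = 74
j=2: r + 1k = 352.652333… → ⌈·⌉ = 353
j=3: r + 2k = 632.185666… → ⌈·⌉ = 633
j=4: r + 3k = 911.719 → ⌈·⌉ = 912
j=5: r + 4k = 1191.252333… → ⌈·⌉ = 1192
j=6: r + 5k = 1470.785666… → ⌈·⌉ = 1471
j=7: r + 6k = 1750.319 → ⌈·⌉ = 1751
j=8: r + 7k = 2029.852333… → ⌈·⌉ = 2030
j=9: r + 8k = 2309.385666… → ⌈·⌉ = 2310
j=10: r + 9k = 2588.919 → ⌈·⌉ = 2589
j=11: r + 10k = 2868.452333… → ⌈·⌉ = 2869
j=12: r + 11k = 3147.985666… → ⌈·⌉ = 3148
j=13: r + 12k = 3427.519 → ⌈·⌉ = 3428
j=14: r + 13k = 3707.052333… → ⌈·⌉ = 3708
j=15: r + 14k = 3986.585666… → ⌈·⌉ = 3987

74, 353, 633, 912, 1192, 1471, 1751, 2030, 2310, 2589, 2869, 3148, 3428, 3708, 3987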